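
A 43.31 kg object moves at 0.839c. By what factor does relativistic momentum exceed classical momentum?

p_rel = γmv, p_class = mv
Ratio = γ = 1/√(1 - 0.839²) = 1.838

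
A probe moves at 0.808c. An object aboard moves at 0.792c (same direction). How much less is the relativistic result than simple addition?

Classical: u' + v = 0.792 + 0.808 = 1.6c
Relativistic: u = (0.792 + 0.808)/(1 + 0.639936) = 1.6/1.639936 = 0.9756c
Difference: 1.6 - 0.9756 = 0.6244c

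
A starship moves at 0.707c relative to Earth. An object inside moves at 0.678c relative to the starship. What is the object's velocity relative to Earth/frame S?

u = (u' + v)/(1 + u'v/c²)
Numerator: 0.678 + 0.707 = 1.385
Denominator: 1 + 0.479346 = 1.479346
u = 1.385/1.479346 = 0.9362c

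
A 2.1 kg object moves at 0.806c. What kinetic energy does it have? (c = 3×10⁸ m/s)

γ = 1/√(1 - 0.806²) = 1.6894
γ - 1 = 0.6894
KE = (γ-1)mc² = 0.6894 × 2.1 × (3×10⁸)² = 1.303×10¹⁷ J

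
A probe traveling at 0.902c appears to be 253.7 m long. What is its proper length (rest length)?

Contracted length L = 253.7 m
γ = 1/√(1 - 0.902²) = 2.316
L₀ = γL = 2.316 × 253.7 = 587.6 m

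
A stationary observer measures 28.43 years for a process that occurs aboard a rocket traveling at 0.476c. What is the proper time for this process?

Dilated time Δt = 28.43 years
γ = 1/√(1 - 0.476²) = 1.137
Δt₀ = Δt/γ = 28.43/1.137 = 25.00 years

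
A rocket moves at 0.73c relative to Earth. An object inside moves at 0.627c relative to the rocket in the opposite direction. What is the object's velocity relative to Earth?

Object's velocity in rocket frame is u' = -0.627c
u = (u' + v)/(1 + u'v/c²) = (v - 0.627)/(1 - 0.627·v/c²)
Numerator: 0.73 - 0.627 = 0.103
Denominator: 1 - 0.45771 = 0.54229
u = 0.103/0.54229 = 0.1899c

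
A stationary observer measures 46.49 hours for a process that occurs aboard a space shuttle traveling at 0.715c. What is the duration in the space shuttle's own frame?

Dilated time Δt = 46.49 hours
γ = 1/√(1 - 0.715²) = 1.4304
Δt₀ = Δt/γ = 46.49/1.4304 = 32.50 hours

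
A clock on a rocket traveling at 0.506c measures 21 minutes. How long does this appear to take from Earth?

Proper time Δt₀ = 21 minutes
γ = 1/√(1 - 0.506²) = 1.1594
Δt = γΔt₀ = 1.1594 × 21 = 24.35 minutes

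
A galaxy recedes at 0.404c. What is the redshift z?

β = 0.404
(1+β)/(1-β) = 1.404/0.596 = 2.3557
√(2.3557) = 1.5348
z = 1.5348 - 1 = 0.5348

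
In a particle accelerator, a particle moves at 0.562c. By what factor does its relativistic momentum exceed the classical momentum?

p_rel = γmv, p_class = mv
Ratio = γ = 1/√(1 - 0.562²)
= 1/√(0.684156) = 1.209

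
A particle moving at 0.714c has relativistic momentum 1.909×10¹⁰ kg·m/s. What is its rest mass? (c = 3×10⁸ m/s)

γ = 1/√(1 - 0.714²) = 1.4283
v = 0.714 × 3×10⁸ = 2.142×10⁸ m/s
m = p/(γv) = 1.909×10¹⁰/(1.4283 × 2.142×10⁸) = 62.40 kg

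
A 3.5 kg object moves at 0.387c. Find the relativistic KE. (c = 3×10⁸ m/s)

γ = 1/√(1 - 0.387²) = 1.0845
γ - 1 = 0.08450
KE = (γ-1)mc² = 0.08450 × 3.5 × (3×10⁸)² = 2.662×10¹⁶ J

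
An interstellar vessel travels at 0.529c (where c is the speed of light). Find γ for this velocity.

v/c = 0.529, so (v/c)² = 0.279841
1 - (v/c)² = 0.720159
γ = 1/√(0.720159) = 1.178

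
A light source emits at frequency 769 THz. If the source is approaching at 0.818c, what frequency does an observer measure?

β = v/c = 0.818
(1+β)/(1-β) = 1.818/0.182 = 9.989
Doppler factor = √(9.989) = 3.1605
f_obs = 769 × 3.1605 = 2430 THz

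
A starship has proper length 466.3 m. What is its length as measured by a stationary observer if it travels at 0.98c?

Proper length L₀ = 466.3 m
γ = 1/√(1 - 0.98²) = 5.0252
L = L₀/γ = 466.3/5.0252 = 92.79 m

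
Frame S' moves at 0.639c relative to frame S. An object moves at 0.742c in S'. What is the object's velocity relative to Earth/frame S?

u = (u' + v)/(1 + u'v/c²)
Numerator: 0.742 + 0.639 = 1.381
Denominator: 1 + 0.474138 = 1.474138
u = 1.381/1.474138 = 0.9368c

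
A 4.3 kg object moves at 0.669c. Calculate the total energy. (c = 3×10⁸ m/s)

γ = 1/√(1 - 0.669²) = 1.3454
mc² = 4.3 × (3×10⁸)² = 3.870×10¹⁷ J
E = γmc² = 1.3454 × 3.870×10¹⁷ = 5.207×10¹⁷ J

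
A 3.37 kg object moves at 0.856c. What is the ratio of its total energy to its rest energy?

E = γmc², E₀ = mc²
E/E₀ = γ = 1/√(1 - 0.856²) = 1.934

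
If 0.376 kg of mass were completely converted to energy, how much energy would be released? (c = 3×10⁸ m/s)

Using E = mc²:
c² = (3×10⁸)² = 9×10¹⁶ m²/s²
E = 0.376 × 9×10¹⁶ = 3.384×10¹⁶ J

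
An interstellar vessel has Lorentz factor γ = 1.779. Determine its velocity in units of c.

From γ = 1/√(1 - v²/c²):
1/γ² = 1/1.779² = 0.31597
v²/c² = 1 - 0.31597 = 0.68403
v/c = √(0.68403) = 0.8271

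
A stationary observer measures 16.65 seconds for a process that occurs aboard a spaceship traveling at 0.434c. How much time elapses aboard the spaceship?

Dilated time Δt = 16.65 seconds
γ = 1/√(1 - 0.434²) = 1.110
Δt₀ = Δt/γ = 16.65/1.110 = 15.00 seconds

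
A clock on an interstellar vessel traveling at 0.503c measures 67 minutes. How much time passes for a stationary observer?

Proper time Δt₀ = 67 minutes
γ = 1/√(1 - 0.503²) = 1.157
Δt = γΔt₀ = 1.157 × 67 = 77.52 minutes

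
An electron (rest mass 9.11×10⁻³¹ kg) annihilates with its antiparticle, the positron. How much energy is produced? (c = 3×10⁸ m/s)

Both particles have the same rest mass, so total mass = 2m
E = 2m·c² = 2 × 9.11×10⁻³¹ × (3×10⁸)²
= 2 × 9.11×10⁻³¹ × 9×10¹⁶
= 1.640×10⁻¹³ J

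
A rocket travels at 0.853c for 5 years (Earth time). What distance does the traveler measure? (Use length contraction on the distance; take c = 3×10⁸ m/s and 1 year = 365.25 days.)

Earth distance: d = v × t = 0.853c × 5 yr = 4.0378×10¹⁶ m
γ = 1.9160
d' = d/γ = 4.0378×10¹⁶/1.9160 = 2.107×10¹⁶ m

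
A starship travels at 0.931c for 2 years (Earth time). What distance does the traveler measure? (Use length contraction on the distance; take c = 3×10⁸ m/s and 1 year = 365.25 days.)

Earth distance: d = v × t = 0.931c × 2 yr = 1.7628×10¹⁶ m
γ = 2.7396
d' = d/γ = 1.7628×10¹⁶/2.7396 = 6.435×10¹⁵ m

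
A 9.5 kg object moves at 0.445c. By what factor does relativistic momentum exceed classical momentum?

p_rel = γmv, p_class = mv
Ratio = γ = 1/√(1 - 0.445²) = 1.117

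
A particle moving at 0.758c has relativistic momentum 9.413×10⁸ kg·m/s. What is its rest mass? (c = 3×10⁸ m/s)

γ = 1/√(1 - 0.758²) = 1.533
v = 0.758 × 3×10⁸ = 2.274×10⁸ m/s
m = p/(γv) = 9.413×10⁸/(1.533 × 2.274×10⁸) = 2.700 kg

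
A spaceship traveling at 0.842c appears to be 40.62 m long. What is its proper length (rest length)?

Contracted length L = 40.62 m
γ = 1/√(1 - 0.842²) = 1.85365
L₀ = γL = 1.85365 × 40.62 = 75.30 m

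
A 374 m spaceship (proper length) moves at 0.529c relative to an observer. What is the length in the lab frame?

Proper length L₀ = 374 m
γ = 1/√(1 - 0.529²) = 1.1784
L = L₀/γ = 374/1.1784 = 317.4 m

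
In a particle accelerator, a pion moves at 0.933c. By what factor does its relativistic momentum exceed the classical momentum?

p_rel = γmv, p_class = mv
Ratio = γ = 1/√(1 - 0.933²)
= 1/√(0.129511) = 2.779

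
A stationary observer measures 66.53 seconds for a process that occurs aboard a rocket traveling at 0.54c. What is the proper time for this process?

Dilated time Δt = 66.53 seconds
γ = 1/√(1 - 0.54²) = 1.188
Δt₀ = Δt/γ = 66.53/1.188 = 56.00 seconds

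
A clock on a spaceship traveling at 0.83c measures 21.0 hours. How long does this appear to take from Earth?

Proper time Δt₀ = 21.0 hours
γ = 1/√(1 - 0.83²) = 1.793
Δt = γΔt₀ = 1.793 × 21.0 = 37.65 hours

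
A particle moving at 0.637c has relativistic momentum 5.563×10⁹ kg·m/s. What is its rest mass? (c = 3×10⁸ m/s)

γ = 1/√(1 - 0.637²) = 1.297
v = 0.637 × 3×10⁸ = 1.911×10⁸ m/s
m = p/(γv) = 5.563×10⁹/(1.297 × 1.911×10⁸) = 22.44 kg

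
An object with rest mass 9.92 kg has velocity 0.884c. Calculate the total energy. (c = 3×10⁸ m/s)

γ = 1/√(1 - 0.884²) = 2.139
mc² = 9.92 × (3×10⁸)² = 8.928×10¹⁷ J
E = γmc² = 2.139 × 8.928×10¹⁷ = 1.910×10¹⁸ J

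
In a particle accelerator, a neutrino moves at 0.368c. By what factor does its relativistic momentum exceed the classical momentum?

p_rel = γmv, p_class = mv
Ratio = γ = 1/√(1 - 0.368²)
= 1/√(0.864576) = 1.075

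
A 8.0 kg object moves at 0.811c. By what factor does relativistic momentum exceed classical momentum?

p_rel = γmv, p_class = mv
Ratio = γ = 1/√(1 - 0.811²) = 1.709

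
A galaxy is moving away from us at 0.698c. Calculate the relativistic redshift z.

β = 0.698
(1+β)/(1-β) = 1.698/0.302 = 5.623
√(5.623) = 2.371
z = 2.371 - 1 = 1.371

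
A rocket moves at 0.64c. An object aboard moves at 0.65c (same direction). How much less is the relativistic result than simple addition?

Classical: u' + v = 0.65 + 0.64 = 1.29c
Relativistic: u = (0.65 + 0.64)/(1 + 0.416) = 1.29/1.416 = 0.9110c
Difference: 1.29 - 0.9110 = 0.3790c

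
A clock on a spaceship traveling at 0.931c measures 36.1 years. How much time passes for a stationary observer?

Proper time Δt₀ = 36.1 years
γ = 1/√(1 - 0.931²) = 2.7396
Δt = γΔt₀ = 2.7396 × 36.1 = 98.90 years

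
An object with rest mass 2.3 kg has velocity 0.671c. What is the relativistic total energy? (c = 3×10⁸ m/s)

γ = 1/√(1 - 0.671²) = 1.349
mc² = 2.3 × (3×10⁸)² = 2.070×10¹⁷ J
E = γmc² = 1.349 × 2.070×10¹⁷ = 2.792×10¹⁷ J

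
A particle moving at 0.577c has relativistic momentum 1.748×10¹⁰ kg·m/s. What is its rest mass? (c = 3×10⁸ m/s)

γ = 1/√(1 - 0.577²) = 1.22437
v = 0.577 × 3×10⁸ = 1.731×10⁸ m/s
m = p/(γv) = 1.748×10¹⁰/(1.22437 × 1.731×10⁸) = 82.48 kg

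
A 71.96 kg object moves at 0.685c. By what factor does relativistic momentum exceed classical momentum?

p_rel = γmv, p_class = mv
Ratio = γ = 1/√(1 - 0.685²) = 1.373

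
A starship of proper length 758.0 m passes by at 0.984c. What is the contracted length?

Proper length L₀ = 758.0 m
γ = 1/√(1 - 0.984²) = 5.6127
L = L₀/γ = 758.0/5.6127 = 135.1 m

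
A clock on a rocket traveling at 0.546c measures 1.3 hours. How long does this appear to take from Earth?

Proper time Δt₀ = 1.3 hours
γ = 1/√(1 - 0.546²) = 1.194
Δt = γΔt₀ = 1.194 × 1.3 = 1.552 hours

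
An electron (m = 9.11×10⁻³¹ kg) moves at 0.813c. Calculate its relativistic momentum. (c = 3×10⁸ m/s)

γ = 1/√(1 - 0.813²) = 1.7174
v = 0.813 × 3×10⁸ = 2.439×10⁸ m/s
p = γmv = 1.7174 × 9.11×10⁻³¹ × 2.439×10⁸ = 3.816×10⁻²² kg·m/s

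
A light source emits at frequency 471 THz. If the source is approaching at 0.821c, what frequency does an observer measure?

β = v/c = 0.821
(1+β)/(1-β) = 1.821/0.179 = 10.173
Doppler factor = √(10.173) = 3.190
f_obs = 471 × 3.190 = 1502 THz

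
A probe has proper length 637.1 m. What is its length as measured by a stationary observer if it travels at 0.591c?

Proper length L₀ = 637.1 m
γ = 1/√(1 - 0.591²) = 1.2397
L = L₀/γ = 637.1/1.2397 = 513.9 m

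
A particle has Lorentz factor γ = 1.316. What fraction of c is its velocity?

From γ = 1/√(1 - v²/c²):
1/γ² = 1/1.316² = 0.5774
v²/c² = 1 - 0.5774 = 0.4226
v/c = √(0.4226) = 0.6501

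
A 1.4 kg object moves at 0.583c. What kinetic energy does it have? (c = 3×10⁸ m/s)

γ = 1/√(1 - 0.583²) = 1.2308
γ - 1 = 0.2308
KE = (γ-1)mc² = 0.2308 × 1.4 × (3×10⁸)² = 2.908×10¹⁶ J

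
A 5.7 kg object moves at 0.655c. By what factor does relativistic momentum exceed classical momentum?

p_rel = γmv, p_class = mv
Ratio = γ = 1/√(1 - 0.655²) = 1.323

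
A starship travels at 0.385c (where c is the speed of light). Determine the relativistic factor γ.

v/c = 0.385, so (v/c)² = 0.148225
1 - (v/c)² = 0.851775
γ = 1/√(0.851775) = 1.084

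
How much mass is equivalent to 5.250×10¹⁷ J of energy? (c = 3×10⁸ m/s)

From E = mc², we get m = E/c²
c² = (3×10⁸)² = 9×10¹⁶ m²/s²
m = 5.250×10¹⁷ / 9×10¹⁶ = 5.833 kg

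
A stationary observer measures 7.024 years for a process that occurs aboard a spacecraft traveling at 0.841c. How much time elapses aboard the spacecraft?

Dilated time Δt = 7.024 years
γ = 1/√(1 - 0.841²) = 1.8483
Δt₀ = Δt/γ = 7.024/1.8483 = 3.800 years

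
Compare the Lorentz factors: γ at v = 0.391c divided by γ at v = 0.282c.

γ₁ = 1/√(1 - 0.391²) = 1.086
γ₂ = 1/√(1 - 0.282²) = 1.042
γ₁/γ₂ = 1.086/1.042 = 1.042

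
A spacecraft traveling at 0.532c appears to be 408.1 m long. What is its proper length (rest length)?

Contracted length L = 408.1 m
γ = 1/√(1 - 0.532²) = 1.181
L₀ = γL = 1.181 × 408.1 = 482.0 m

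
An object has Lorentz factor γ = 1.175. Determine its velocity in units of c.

From γ = 1/√(1 - v²/c²):
1/γ² = 1/1.175² = 0.7243
v²/c² = 1 - 0.7243 = 0.2757
v/c = √(0.2757) = 0.5251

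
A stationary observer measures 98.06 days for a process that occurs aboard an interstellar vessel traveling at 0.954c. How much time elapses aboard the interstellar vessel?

Dilated time Δt = 98.06 days
γ = 1/√(1 - 0.954²) = 3.335
Δt₀ = Δt/γ = 98.06/3.335 = 29.40 days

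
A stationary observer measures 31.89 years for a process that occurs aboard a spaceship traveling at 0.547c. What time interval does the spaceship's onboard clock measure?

Dilated time Δt = 31.89 years
γ = 1/√(1 - 0.547²) = 1.1946
Δt₀ = Δt/γ = 31.89/1.1946 = 26.70 years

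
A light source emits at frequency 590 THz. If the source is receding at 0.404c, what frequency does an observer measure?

β = v/c = 0.404
(1-β)/(1+β) = 0.596/1.404 = 0.4245
Doppler factor = √(0.4245) = 0.6515
f_obs = 590 × 0.6515 = 384.4 THz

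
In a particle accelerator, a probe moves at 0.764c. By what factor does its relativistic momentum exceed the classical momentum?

p_rel = γmv, p_class = mv
Ratio = γ = 1/√(1 - 0.764²)
= 1/√(0.416304) = 1.550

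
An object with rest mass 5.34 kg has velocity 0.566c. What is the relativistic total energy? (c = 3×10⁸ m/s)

γ = 1/√(1 - 0.566²) = 1.213
mc² = 5.34 × (3×10⁸)² = 4.806×10¹⁷ J
E = γmc² = 1.213 × 4.806×10¹⁷ = 5.830×10¹⁷ J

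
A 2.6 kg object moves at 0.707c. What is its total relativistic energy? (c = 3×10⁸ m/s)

γ = 1/√(1 - 0.707²) = 1.414
mc² = 2.6 × (3×10⁸)² = 2.340×10¹⁷ J
E = γmc² = 1.414 × 2.340×10¹⁷ = 3.309×10¹⁷ J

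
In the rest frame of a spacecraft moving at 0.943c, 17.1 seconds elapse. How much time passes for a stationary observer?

Proper time Δt₀ = 17.1 seconds
γ = 1/√(1 - 0.943²) = 3.0049
Δt = γΔt₀ = 3.0049 × 17.1 = 51.38 seconds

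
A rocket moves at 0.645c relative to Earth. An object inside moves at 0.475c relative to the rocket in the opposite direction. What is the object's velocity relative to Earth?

Object's velocity in rocket frame is u' = -0.475c
u = (u' + v)/(1 + u'v/c²) = (v - 0.475)/(1 - 0.475·v/c²)
Numerator: 0.645 - 0.475 = 0.17
Denominator: 1 - 0.306375 = 0.693625
u = 0.17/0.693625 = 0.2451c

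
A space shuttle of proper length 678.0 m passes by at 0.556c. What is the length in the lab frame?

Proper length L₀ = 678.0 m
γ = 1/√(1 - 0.556²) = 1.2031
L = L₀/γ = 678.0/1.2031 = 563.5 m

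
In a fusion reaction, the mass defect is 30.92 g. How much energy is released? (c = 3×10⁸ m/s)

Convert mass defect: Δm = 30.92 g = 0.03092 kg
E = Δm·c² = 0.03092 × (3×10⁸)²
= 0.03092 × 9×10¹⁶ = 2.783×10¹⁵ J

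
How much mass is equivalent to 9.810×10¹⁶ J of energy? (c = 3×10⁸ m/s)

From E = mc², we get m = E/c²
c² = (3×10⁸)² = 9×10¹⁶ m²/s²
m = 9.810×10¹⁶ / 9×10¹⁶ = 1.090 kg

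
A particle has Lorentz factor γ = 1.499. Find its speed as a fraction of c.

From γ = 1/√(1 - v²/c²):
1/γ² = 1/1.499² = 0.4450
v²/c² = 1 - 0.4450 = 0.5550
v/c = √(0.5550) = 0.7450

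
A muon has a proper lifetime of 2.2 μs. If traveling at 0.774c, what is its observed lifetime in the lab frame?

Proper lifetime τ₀ = 2.2 μs
γ = 1/√(1 - 0.774²) = 1.579
τ = γτ₀ = 1.579 × 2.2 μs = 3.474 μs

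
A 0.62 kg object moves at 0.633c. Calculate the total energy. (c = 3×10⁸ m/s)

γ = 1/√(1 - 0.633²) = 1.2917
mc² = 0.62 × (3×10⁸)² = 5.580×10¹⁶ J
E = γmc² = 1.2917 × 5.580×10¹⁶ = 7.208×10¹⁶ J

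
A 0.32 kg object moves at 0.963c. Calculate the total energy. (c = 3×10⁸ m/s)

γ = 1/√(1 - 0.963²) = 3.711
mc² = 0.32 × (3×10⁸)² = 2.880×10¹⁶ J
E = γmc² = 3.711 × 2.880×10¹⁶ = 1.069×10¹⁷ J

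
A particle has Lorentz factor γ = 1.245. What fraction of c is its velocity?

From γ = 1/√(1 - v²/c²):
1/γ² = 1/1.245² = 0.6452
v²/c² = 1 - 0.6452 = 0.3548
v/c = √(0.3548) = 0.5957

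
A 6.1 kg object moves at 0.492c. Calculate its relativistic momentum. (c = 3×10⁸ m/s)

γ = 1/√(1 - 0.492²) = 1.1486
v = 0.492 × 3×10⁸ = 1.476×10⁸ m/s
p = γmv = 1.1486 × 6.1 × 1.476×10⁸ = 1.034×10⁹ kg·m/s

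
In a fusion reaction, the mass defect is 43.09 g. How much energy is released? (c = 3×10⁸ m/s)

Convert mass defect: Δm = 43.09 g = 0.04309 kg
E = Δm·c² = 0.04309 × (3×10⁸)²
= 0.04309 × 9×10¹⁶ = 3.878×10¹⁵ J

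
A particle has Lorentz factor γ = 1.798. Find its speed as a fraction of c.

From γ = 1/√(1 - v²/c²):
1/γ² = 1/1.798² = 0.3093
v²/c² = 1 - 0.3093 = 0.6907
v/c = √(0.6907) = 0.8311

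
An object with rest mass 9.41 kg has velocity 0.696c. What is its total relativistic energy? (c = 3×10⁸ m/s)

γ = 1/√(1 - 0.696²) = 1.3927
mc² = 9.41 × (3×10⁸)² = 8.469×10¹⁷ J
E = γmc² = 1.3927 × 8.469×10¹⁷ = 1.179×10¹⁸ J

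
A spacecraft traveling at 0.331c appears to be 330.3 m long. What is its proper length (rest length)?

Contracted length L = 330.3 m
γ = 1/√(1 - 0.331²) = 1.0597
L₀ = γL = 1.0597 × 330.3 = 350.0 m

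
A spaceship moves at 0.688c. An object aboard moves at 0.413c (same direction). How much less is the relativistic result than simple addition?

Classical: u' + v = 0.413 + 0.688 = 1.101c
Relativistic: u = (0.413 + 0.688)/(1 + 0.284144) = 1.101/1.284144 = 0.8574c
Difference: 1.101 - 0.8574 = 0.2436c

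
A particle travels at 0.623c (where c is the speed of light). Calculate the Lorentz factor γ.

v/c = 0.623, so (v/c)² = 0.388129
1 - (v/c)² = 0.611871
γ = 1/√(0.611871) = 1.278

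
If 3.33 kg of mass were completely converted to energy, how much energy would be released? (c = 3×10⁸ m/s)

Using E = mc²:
c² = (3×10⁸)² = 9×10¹⁶ m²/s²
E = 3.33 × 9×10¹⁶ = 2.997×10¹⁷ J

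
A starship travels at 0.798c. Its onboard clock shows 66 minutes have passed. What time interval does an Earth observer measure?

Proper time Δt₀ = 66 minutes
γ = 1/√(1 - 0.798²) = 1.659
Δt = γΔt₀ = 1.659 × 66 = 109.5 minutes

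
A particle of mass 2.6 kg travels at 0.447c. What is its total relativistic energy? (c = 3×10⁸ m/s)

γ = 1/√(1 - 0.447²) = 1.118
mc² = 2.6 × (3×10⁸)² = 2.340×10¹⁷ J
E = γmc² = 1.118 × 2.340×10¹⁷ = 2.616×10¹⁷ J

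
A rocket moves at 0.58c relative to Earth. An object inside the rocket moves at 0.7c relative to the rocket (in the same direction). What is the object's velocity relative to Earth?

u = (u' + v)/(1 + u'v/c²)
Numerator: 0.7 + 0.58 = 1.28
Denominator: 1 + 0.406 = 1.406
u = 1.28/1.406 = 0.9104c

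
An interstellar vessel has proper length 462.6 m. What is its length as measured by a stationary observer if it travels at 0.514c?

Proper length L₀ = 462.6 m
γ = 1/√(1 - 0.514²) = 1.1658
L = L₀/γ = 462.6/1.1658 = 396.8 m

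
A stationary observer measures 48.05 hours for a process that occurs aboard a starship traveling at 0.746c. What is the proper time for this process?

Dilated time Δt = 48.05 hours
γ = 1/√(1 - 0.746²) = 1.5016
Δt₀ = Δt/γ = 48.05/1.5016 = 32.00 hours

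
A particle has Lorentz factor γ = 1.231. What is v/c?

From γ = 1/√(1 - v²/c²):
1/γ² = 1/1.231² = 0.6599
v²/c² = 1 - 0.6599 = 0.3401
v/c = √(0.3401) = 0.5832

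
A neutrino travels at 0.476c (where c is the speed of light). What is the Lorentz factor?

v/c = 0.476, so (v/c)² = 0.226576
1 - (v/c)² = 0.773424
γ = 1/√(0.773424) = 1.137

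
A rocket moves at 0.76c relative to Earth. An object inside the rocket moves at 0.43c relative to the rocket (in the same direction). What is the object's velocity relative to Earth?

u = (u' + v)/(1 + u'v/c²)
Numerator: 0.43 + 0.76 = 1.19
Denominator: 1 + 0.3268 = 1.3268
u = 1.19/1.3268 = 0.8969c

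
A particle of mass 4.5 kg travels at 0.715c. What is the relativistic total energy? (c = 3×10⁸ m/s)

γ = 1/√(1 - 0.715²) = 1.4304
mc² = 4.5 × (3×10⁸)² = 4.050×10¹⁷ J
E = γmc² = 1.4304 × 4.050×10¹⁷ = 5.793×10¹⁷ J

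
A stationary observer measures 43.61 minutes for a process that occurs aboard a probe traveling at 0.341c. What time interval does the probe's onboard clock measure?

Dilated time Δt = 43.61 minutes
γ = 1/√(1 - 0.341²) = 1.06376
Δt₀ = Δt/γ = 43.61/1.06376 = 41.00 minutes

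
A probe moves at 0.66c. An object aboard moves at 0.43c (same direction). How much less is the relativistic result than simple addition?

Classical: u' + v = 0.43 + 0.66 = 1.09c
Relativistic: u = (0.43 + 0.66)/(1 + 0.2838) = 1.09/1.2838 = 0.8490c
Difference: 1.09 - 0.8490 = 0.2410c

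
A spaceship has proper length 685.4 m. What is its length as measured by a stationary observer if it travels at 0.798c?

Proper length L₀ = 685.4 m
γ = 1/√(1 - 0.798²) = 1.659
L = L₀/γ = 685.4/1.659 = 413.1 m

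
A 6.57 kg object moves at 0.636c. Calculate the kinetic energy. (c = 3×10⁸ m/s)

γ = 1/√(1 - 0.636²) = 1.29586
γ - 1 = 0.29586
KE = (γ-1)mc² = 0.29586 × 6.57 × (3×10⁸)² = 1.749×10¹⁷ J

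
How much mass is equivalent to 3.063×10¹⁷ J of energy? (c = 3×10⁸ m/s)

From E = mc², we get m = E/c²
c² = (3×10⁸)² = 9×10¹⁶ m²/s²
m = 3.063×10¹⁷ / 9×10¹⁶ = 3.403 kg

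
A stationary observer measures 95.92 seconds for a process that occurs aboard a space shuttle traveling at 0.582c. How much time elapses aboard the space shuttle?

Dilated time Δt = 95.92 seconds
γ = 1/√(1 - 0.582²) = 1.2297
Δt₀ = Δt/γ = 95.92/1.2297 = 78.00 seconds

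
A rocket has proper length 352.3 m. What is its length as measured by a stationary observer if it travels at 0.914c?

Proper length L₀ = 352.3 m
γ = 1/√(1 - 0.914²) = 2.465
L = L₀/γ = 352.3/2.465 = 142.9 m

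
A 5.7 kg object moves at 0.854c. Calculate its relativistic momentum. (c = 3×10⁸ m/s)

γ = 1/√(1 - 0.854²) = 1.922
v = 0.854 × 3×10⁸ = 2.562×10⁸ m/s
p = γmv = 1.922 × 5.7 × 2.562×10⁸ = 2.807×10⁹ kg·m/s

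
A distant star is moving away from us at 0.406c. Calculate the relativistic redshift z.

β = 0.406
(1+β)/(1-β) = 1.406/0.594 = 2.367
√(2.367) = 1.5385
z = 1.5385 - 1 = 0.5385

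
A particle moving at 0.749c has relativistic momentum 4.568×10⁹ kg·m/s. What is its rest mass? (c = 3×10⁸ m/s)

γ = 1/√(1 - 0.749²) = 1.509
v = 0.749 × 3×10⁸ = 2.247×10⁸ m/s
m = p/(γv) = 4.568×10⁹/(1.509 × 2.247×10⁸) = 13.47 kg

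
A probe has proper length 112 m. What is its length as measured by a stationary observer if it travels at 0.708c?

Proper length L₀ = 112 m
γ = 1/√(1 - 0.708²) = 1.416
L = L₀/γ = 112/1.416 = 79.10 m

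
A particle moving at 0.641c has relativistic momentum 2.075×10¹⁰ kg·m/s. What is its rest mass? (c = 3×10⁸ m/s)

γ = 1/√(1 - 0.641²) = 1.3029
v = 0.641 × 3×10⁸ = 1.923×10⁸ m/s
m = p/(γv) = 2.075×10¹⁰/(1.3029 × 1.923×10⁸) = 82.82 kg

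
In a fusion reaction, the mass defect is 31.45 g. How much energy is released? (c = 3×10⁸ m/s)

Convert mass defect: Δm = 31.45 g = 0.03145 kg
E = Δm·c² = 0.03145 × (3×10⁸)²
= 0.03145 × 9×10¹⁶ = 2.831×10¹⁵ J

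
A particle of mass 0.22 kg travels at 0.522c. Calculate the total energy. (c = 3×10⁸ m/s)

γ = 1/√(1 - 0.522²) = 1.172
mc² = 0.22 × (3×10⁸)² = 1.980×10¹⁶ J
E = γmc² = 1.172 × 1.980×10¹⁶ = 2.321×10¹⁶ J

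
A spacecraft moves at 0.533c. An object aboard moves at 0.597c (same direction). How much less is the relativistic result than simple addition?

Classical: u' + v = 0.597 + 0.533 = 1.13c
Relativistic: u = (0.597 + 0.533)/(1 + 0.318201) = 1.13/1.318201 = 0.8572c
Difference: 1.13 - 0.8572 = 0.2728c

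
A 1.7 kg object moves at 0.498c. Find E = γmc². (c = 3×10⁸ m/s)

γ = 1/√(1 - 0.498²) = 1.153
mc² = 1.7 × (3×10⁸)² = 1.530×10¹⁷ J
E = γmc² = 1.153 × 1.530×10¹⁷ = 1.764×10¹⁷ J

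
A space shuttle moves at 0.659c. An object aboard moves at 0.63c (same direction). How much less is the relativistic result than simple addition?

Classical: u' + v = 0.63 + 0.659 = 1.289c
Relativistic: u = (0.63 + 0.659)/(1 + 0.41517) = 1.289/1.41517 = 0.9108c
Difference: 1.289 - 0.9108 = 0.3782c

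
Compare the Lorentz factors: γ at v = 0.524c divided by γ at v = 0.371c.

γ₁ = 1/√(1 - 0.524²) = 1.174
γ₂ = 1/√(1 - 0.371²) = 1.077
γ₁/γ₂ = 1.174/1.077 = 1.090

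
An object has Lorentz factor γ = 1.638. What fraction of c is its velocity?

From γ = 1/√(1 - v²/c²):
1/γ² = 1/1.638² = 0.3727
v²/c² = 1 - 0.3727 = 0.6273
v/c = √(0.6273) = 0.7920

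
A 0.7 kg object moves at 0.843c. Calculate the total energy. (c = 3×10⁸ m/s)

γ = 1/√(1 - 0.843²) = 1.859
mc² = 0.7 × (3×10⁸)² = 6.300×10¹⁶ J
E = γmc² = 1.859 × 6.300×10¹⁶ = 1.171×10¹⁷ J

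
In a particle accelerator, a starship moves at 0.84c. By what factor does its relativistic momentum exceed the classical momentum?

p_rel = γmv, p_class = mv
Ratio = γ = 1/√(1 - 0.84²)
= 1/√(0.2944) = 1.843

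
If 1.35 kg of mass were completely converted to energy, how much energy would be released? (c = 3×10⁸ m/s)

Using E = mc²:
c² = (3×10⁸)² = 9×10¹⁶ m²/s²
E = 1.35 × 9×10¹⁶ = 1.215×10¹⁷ J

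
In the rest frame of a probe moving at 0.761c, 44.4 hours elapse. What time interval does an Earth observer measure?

Proper time Δt₀ = 44.4 hours
γ = 1/√(1 - 0.761²) = 1.5414
Δt = γΔt₀ = 1.5414 × 44.4 = 68.44 hours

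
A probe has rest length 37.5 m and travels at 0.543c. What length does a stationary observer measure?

Proper length L₀ = 37.5 m
γ = 1/√(1 - 0.543²) = 1.191
L = L₀/γ = 37.5/1.191 = 31.49 m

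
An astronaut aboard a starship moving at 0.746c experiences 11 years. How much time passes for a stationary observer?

Proper time Δt₀ = 11 years
γ = 1/√(1 - 0.746²) = 1.502
Δt = γΔt₀ = 1.502 × 11 = 16.52 years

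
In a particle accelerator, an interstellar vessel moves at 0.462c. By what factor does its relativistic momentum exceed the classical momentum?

p_rel = γmv, p_class = mv
Ratio = γ = 1/√(1 - 0.462²)
= 1/√(0.786556) = 1.128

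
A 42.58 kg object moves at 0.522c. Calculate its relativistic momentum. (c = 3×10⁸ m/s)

γ = 1/√(1 - 0.522²) = 1.1724
v = 0.522 × 3×10⁸ = 1.566×10⁸ m/s
p = γmv = 1.1724 × 42.58 × 1.566×10⁸ = 7.818×10⁹ kg·m/s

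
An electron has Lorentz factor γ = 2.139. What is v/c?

From γ = 1/√(1 - v²/c²):
1/γ² = 1/2.139² = 0.2186
v²/c² = 1 - 0.2186 = 0.7814
v/c = √(0.7814) = 0.8840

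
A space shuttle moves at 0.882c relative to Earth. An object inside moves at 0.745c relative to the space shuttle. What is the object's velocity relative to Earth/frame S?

u = (u' + v)/(1 + u'v/c²)
Numerator: 0.745 + 0.882 = 1.627
Denominator: 1 + 0.65709 = 1.65709
u = 1.627/1.65709 = 0.9818c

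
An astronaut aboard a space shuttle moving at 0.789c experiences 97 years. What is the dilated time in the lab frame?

Proper time Δt₀ = 97 years
γ = 1/√(1 - 0.789²) = 1.628
Δt = γΔt₀ = 1.628 × 97 = 157.9 years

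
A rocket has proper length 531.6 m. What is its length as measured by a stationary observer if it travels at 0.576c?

Proper length L₀ = 531.6 m
γ = 1/√(1 - 0.576²) = 1.2233
L = L₀/γ = 531.6/1.2233 = 434.6 m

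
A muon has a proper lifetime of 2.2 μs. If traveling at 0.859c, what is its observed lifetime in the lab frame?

Proper lifetime τ₀ = 2.2 μs
γ = 1/√(1 - 0.859²) = 1.953
τ = γτ₀ = 1.953 × 2.2 μs = 4.297 μs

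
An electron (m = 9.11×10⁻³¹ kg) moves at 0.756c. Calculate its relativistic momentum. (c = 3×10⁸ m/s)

γ = 1/√(1 - 0.756²) = 1.5277
v = 0.756 × 3×10⁸ = 2.268×10⁸ m/s
p = γmv = 1.5277 × 9.11×10⁻³¹ × 2.268×10⁸ = 3.156×10⁻²² kg·m/s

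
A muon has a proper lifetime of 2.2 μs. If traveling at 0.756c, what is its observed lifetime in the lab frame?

Proper lifetime τ₀ = 2.2 μs
γ = 1/√(1 - 0.756²) = 1.5277
τ = γτ₀ = 1.5277 × 2.2 μs = 3.361 μs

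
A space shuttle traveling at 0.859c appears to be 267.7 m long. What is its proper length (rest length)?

Contracted length L = 267.7 m
γ = 1/√(1 - 0.859²) = 1.9532
L₀ = γL = 1.9532 × 267.7 = 522.9 m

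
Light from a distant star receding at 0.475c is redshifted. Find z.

β = 0.475
(1+β)/(1-β) = 1.475/0.525 = 2.8095
√(2.8095) = 1.6762
z = 1.6762 - 1 = 0.6762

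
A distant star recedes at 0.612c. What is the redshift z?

β = 0.612
(1+β)/(1-β) = 1.612/0.388 = 4.155
√(4.155) = 2.038
z = 2.038 - 1 = 1.038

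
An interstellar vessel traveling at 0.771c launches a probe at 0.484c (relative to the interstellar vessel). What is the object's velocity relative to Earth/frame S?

u = (u' + v)/(1 + u'v/c²)
Numerator: 0.484 + 0.771 = 1.255
Denominator: 1 + 0.373164 = 1.373164
u = 1.255/1.373164 = 0.9139c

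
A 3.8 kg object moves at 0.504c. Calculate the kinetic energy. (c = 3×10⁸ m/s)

γ = 1/√(1 - 0.504²) = 1.1578
γ - 1 = 0.1578
KE = (γ-1)mc² = 0.1578 × 3.8 × (3×10⁸)² = 5.397×10¹⁶ J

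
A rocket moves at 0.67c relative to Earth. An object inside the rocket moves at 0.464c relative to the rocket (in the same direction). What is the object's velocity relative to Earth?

u = (u' + v)/(1 + u'v/c²)
Numerator: 0.464 + 0.67 = 1.134
Denominator: 1 + 0.31088 = 1.31088
u = 1.134/1.31088 = 0.8651c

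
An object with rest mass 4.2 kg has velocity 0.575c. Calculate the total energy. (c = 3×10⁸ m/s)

γ = 1/√(1 - 0.575²) = 1.2223
mc² = 4.2 × (3×10⁸)² = 3.780×10¹⁷ J
E = γmc² = 1.2223 × 3.780×10¹⁷ = 4.620×10¹⁷ J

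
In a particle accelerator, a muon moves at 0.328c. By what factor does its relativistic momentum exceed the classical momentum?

p_rel = γmv, p_class = mv
Ratio = γ = 1/√(1 - 0.328²)
= 1/√(0.892416) = 1.059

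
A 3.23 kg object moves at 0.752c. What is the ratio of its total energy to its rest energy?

E = γmc², E₀ = mc²
E/E₀ = γ = 1/√(1 - 0.752²) = 1.517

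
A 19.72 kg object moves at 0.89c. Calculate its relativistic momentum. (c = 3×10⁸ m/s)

γ = 1/√(1 - 0.89²) = 2.193
v = 0.89 × 3×10⁸ = 2.670×10⁸ m/s
p = γmv = 2.193 × 19.72 × 2.670×10⁸ = 1.155×10¹⁰ kg·m/s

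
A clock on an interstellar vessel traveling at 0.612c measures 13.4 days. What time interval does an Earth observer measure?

Proper time Δt₀ = 13.4 days
γ = 1/√(1 - 0.612²) = 1.264
Δt = γΔt₀ = 1.264 × 13.4 = 16.94 days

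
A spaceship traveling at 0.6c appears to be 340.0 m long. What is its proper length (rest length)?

Contracted length L = 340.0 m
γ = 1/√(1 - 0.6²) = 1.250
L₀ = γL = 1.250 × 340.0 = 425.0 m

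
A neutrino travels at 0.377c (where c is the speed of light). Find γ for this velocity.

v/c = 0.377, so (v/c)² = 0.142129
1 - (v/c)² = 0.857871
γ = 1/√(0.857871) = 1.080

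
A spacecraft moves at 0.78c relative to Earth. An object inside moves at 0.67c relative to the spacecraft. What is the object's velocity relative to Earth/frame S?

u = (u' + v)/(1 + u'v/c²)
Numerator: 0.67 + 0.78 = 1.45
Denominator: 1 + 0.5226 = 1.5226
u = 1.45/1.5226 = 0.9523c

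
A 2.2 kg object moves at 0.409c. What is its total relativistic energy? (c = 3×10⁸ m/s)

γ = 1/√(1 - 0.409²) = 1.096
mc² = 2.2 × (3×10⁸)² = 1.980×10¹⁷ J
E = γmc² = 1.096 × 1.980×10¹⁷ = 2.170×10¹⁷ J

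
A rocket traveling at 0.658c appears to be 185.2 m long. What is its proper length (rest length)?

Contracted length L = 185.2 m
γ = 1/√(1 - 0.658²) = 1.328
L₀ = γL = 1.328 × 185.2 = 245.9 m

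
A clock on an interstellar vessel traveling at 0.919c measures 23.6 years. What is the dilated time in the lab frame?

Proper time Δt₀ = 23.6 years
γ = 1/√(1 - 0.919²) = 2.5364
Δt = γΔt₀ = 2.5364 × 23.6 = 59.86 years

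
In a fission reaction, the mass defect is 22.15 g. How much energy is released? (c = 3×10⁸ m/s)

Convert mass defect: Δm = 22.15 g = 0.02215 kg
E = Δm·c² = 0.02215 × (3×10⁸)²
= 0.02215 × 9×10¹⁶ = 1.994×10¹⁵ J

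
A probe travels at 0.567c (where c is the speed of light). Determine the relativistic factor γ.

v/c = 0.567, so (v/c)² = 0.321489
1 - (v/c)² = 0.678511
γ = 1/√(0.678511) = 1.214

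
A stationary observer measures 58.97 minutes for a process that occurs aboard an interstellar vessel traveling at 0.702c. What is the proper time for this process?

Dilated time Δt = 58.97 minutes
γ = 1/√(1 - 0.702²) = 1.404
Δt₀ = Δt/γ = 58.97/1.404 = 42.00 minutes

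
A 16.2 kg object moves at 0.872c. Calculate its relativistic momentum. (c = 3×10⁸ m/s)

γ = 1/√(1 - 0.872²) = 2.043
v = 0.872 × 3×10⁸ = 2.616×10⁸ m/s
p = γmv = 2.043 × 16.2 × 2.616×10⁸ = 8.658×10⁹ kg·m/s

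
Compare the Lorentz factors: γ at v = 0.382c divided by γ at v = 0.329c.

γ₁ = 1/√(1 - 0.382²) = 1.082
γ₂ = 1/√(1 - 0.329²) = 1.059
γ₁/γ₂ = 1.082/1.059 = 1.022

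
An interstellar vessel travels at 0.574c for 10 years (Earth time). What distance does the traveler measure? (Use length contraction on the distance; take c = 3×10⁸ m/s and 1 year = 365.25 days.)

Earth distance: d = v × t = 0.574c × 10 yr = 5.434×10¹⁶ m
γ = 1.221
d' = d/γ = 5.434×10¹⁶/1.221 = 4.450×10¹⁶ m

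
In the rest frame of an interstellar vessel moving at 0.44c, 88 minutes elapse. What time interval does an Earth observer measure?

Proper time Δt₀ = 88 minutes
γ = 1/√(1 - 0.44²) = 1.1136
Δt = γΔt₀ = 1.1136 × 88 = 98.00 minutes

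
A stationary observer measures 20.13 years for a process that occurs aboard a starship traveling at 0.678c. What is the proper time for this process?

Dilated time Δt = 20.13 years
γ = 1/√(1 - 0.678²) = 1.360
Δt₀ = Δt/γ = 20.13/1.360 = 14.80 years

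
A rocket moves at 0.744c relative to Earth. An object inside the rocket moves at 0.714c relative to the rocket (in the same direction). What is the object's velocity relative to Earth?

u = (u' + v)/(1 + u'v/c²)
Numerator: 0.714 + 0.744 = 1.458
Denominator: 1 + 0.531216 = 1.531216
u = 1.458/1.531216 = 0.9522c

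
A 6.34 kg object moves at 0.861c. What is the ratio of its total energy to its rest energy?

E = γmc², E₀ = mc²
E/E₀ = γ = 1/√(1 - 0.861²) = 1.966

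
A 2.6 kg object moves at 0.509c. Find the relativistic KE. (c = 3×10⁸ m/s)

γ = 1/√(1 - 0.509²) = 1.16176
γ - 1 = 0.16176
KE = (γ-1)mc² = 0.16176 × 2.6 × (3×10⁸)² = 3.785×10¹⁶ J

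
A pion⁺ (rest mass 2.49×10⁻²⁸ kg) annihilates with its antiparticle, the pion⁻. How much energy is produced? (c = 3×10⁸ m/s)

Both particles have the same rest mass, so total mass = 2m
E = 2m·c² = 2 × 2.49×10⁻²⁸ × (3×10⁸)²
= 2 × 2.49×10⁻²⁸ × 9×10¹⁶
= 4.482×10⁻¹¹ J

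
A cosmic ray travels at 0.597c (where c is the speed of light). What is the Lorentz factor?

v/c = 0.597, so (v/c)² = 0.356409
1 - (v/c)² = 0.643591
γ = 1/√(0.643591) = 1.247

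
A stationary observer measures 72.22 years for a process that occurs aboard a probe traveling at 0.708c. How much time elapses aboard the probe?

Dilated time Δt = 72.22 years
γ = 1/√(1 - 0.708²) = 1.416
Δt₀ = Δt/γ = 72.22/1.416 = 51.00 years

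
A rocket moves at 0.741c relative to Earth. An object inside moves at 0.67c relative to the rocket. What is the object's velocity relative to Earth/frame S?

u = (u' + v)/(1 + u'v/c²)
Numerator: 0.67 + 0.741 = 1.411
Denominator: 1 + 0.49647 = 1.49647
u = 1.411/1.49647 = 0.9429c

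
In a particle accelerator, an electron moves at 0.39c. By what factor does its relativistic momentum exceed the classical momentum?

p_rel = γmv, p_class = mv
Ratio = γ = 1/√(1 - 0.39²)
= 1/√(0.8479) = 1.086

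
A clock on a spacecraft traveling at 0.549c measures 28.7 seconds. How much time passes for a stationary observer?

Proper time Δt₀ = 28.7 seconds
γ = 1/√(1 - 0.549²) = 1.1964
Δt = γΔt₀ = 1.1964 × 28.7 = 34.34 seconds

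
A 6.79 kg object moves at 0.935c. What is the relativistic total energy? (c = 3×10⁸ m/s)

γ = 1/√(1 - 0.935²) = 2.820
mc² = 6.79 × (3×10⁸)² = 6.111×10¹⁷ J
E = γmc² = 2.820 × 6.111×10¹⁷ = 1.723×10¹⁸ J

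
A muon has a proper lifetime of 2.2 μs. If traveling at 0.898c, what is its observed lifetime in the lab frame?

Proper lifetime τ₀ = 2.2 μs
γ = 1/√(1 - 0.898²) = 2.2728
τ = γτ₀ = 2.2728 × 2.2 μs = 5.000 μs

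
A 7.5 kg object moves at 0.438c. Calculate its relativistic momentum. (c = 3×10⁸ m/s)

γ = 1/√(1 - 0.438²) = 1.112
v = 0.438 × 3×10⁸ = 1.314×10⁸ m/s
p = γmv = 1.112 × 7.5 × 1.314×10⁸ = 1.096×10⁹ kg·m/s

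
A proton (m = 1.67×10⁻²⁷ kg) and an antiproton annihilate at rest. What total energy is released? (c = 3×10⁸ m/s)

Both particles have the same rest mass, so total mass = 2m
E = 2m·c² = 2 × 1.67×10⁻²⁷ × (3×10⁸)²
= 2 × 1.67×10⁻²⁷ × 9×10¹⁶
= 3.006×10⁻¹⁰ J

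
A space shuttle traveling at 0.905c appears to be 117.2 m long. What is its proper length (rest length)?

Contracted length L = 117.2 m
γ = 1/√(1 - 0.905²) = 2.351
L₀ = γL = 2.351 × 117.2 = 275.5 m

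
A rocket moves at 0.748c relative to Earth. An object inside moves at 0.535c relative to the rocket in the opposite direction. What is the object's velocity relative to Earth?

Object's velocity in rocket frame is u' = -0.535c
u = (u' + v)/(1 + u'v/c²) = (v - 0.535)/(1 - 0.535·v/c²)
Numerator: 0.748 - 0.535 = 0.213
Denominator: 1 - 0.40018 = 0.59982
u = 0.213/0.59982 = 0.3551c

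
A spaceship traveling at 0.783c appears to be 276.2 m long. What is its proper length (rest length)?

Contracted length L = 276.2 m
γ = 1/√(1 - 0.783²) = 1.6077
L₀ = γL = 1.6077 × 276.2 = 444.0 m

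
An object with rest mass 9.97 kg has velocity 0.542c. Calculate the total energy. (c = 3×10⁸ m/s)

γ = 1/√(1 - 0.542²) = 1.190
mc² = 9.97 × (3×10⁸)² = 8.973×10¹⁷ J
E = γmc² = 1.190 × 8.973×10¹⁷ = 1.068×10¹⁸ J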